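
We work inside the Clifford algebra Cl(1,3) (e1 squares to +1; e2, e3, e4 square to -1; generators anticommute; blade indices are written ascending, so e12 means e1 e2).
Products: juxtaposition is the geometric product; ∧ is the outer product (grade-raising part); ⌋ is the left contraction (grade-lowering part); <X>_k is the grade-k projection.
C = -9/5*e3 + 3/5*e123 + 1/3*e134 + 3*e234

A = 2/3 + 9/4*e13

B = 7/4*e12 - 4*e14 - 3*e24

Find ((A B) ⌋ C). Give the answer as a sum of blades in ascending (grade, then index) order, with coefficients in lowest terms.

step 1: 7/6*e12 - 8/3*e14 + 63/16*e23 - 2*e24 + 9*e34 + 27/4*e1234
step 2: -429/80*e1 - 27*e2 - 397/90*e3 - 189/16*e4
Answer: -429/80*e1 - 27*e2 - 397/90*e3 - 189/16*e4


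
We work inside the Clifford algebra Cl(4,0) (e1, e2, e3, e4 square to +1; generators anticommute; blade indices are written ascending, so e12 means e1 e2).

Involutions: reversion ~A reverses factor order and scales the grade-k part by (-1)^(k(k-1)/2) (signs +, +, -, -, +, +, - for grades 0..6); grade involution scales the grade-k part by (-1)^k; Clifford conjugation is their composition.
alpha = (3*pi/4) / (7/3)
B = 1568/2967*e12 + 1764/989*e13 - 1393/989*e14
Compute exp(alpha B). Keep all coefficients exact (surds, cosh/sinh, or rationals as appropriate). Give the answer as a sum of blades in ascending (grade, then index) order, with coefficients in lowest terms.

B^2 term by term: the squares give (1568/2967)^2*(e12)^2 + (1764/989)^2*(e13)^2 + (-1393/989)^2*(e14)^2 = 2458624/8803089*(-1) + 3111696/978121*(-1) + 1940449/978121*(-1) = -49/9 (each basis 2-blade squares to minus the product of its generators' squares); cross terms between blades sharing an index anticommute and cancel. So B^2 = -49/9.
B^2 = -49/9 — a negative square means the series sums to a rotation: l = 7/3, alpha*l = 3*pi/4, so exp(alpha B) = cos(3*pi/4) + (sin(3*pi/4)/(7/3))*B = -sqrt(2)/2 + (3*sqrt(2)/14)*B.
Answer: -sqrt(2)/2 + 112*sqrt(2)/989*e12 + 378*sqrt(2)/989*e13 - 597*sqrt(2)/1978*e14


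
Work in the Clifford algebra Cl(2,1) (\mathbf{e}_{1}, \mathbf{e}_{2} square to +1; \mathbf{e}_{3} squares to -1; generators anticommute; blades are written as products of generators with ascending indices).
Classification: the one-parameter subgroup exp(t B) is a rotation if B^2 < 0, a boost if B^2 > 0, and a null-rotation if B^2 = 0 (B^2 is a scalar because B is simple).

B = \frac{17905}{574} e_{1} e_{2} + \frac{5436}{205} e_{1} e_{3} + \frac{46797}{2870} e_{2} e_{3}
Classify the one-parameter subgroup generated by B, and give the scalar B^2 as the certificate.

B^2 term by term: the squares give (\frac{17905}{574})^2*(e_{1} e_{2})^2 + (\frac{5436}{205})^2*(e_{1} e_{3})^2 + (\frac{46797}{2870})^2*(e_{2} e_{3})^2 = \frac{320589025}{329476}*(-1) + \frac{29550096}{42025}*(+1) + \frac{2189959209}{8236900}*(+1) = -4 (each basis 2-blade squares to minus the product of its generators' squares); cross terms between blades sharing an index anticommute and cancel. So B^2 = -4.
Answer: rotation, certificate B^2 = -4. Note: conjugating B changes its blade decomposition but never the scalar B^2 = -4, whose sign settles the classification.


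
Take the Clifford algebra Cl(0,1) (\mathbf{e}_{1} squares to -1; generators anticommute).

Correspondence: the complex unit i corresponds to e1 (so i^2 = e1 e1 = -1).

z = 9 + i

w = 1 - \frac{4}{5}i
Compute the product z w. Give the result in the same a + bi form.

In blades: z = 9 + e_{1}, w = 1 - \frac{4}{5} e_{1}.
Distribute z over w term by term (generator squares from the signature, products reordered to ascending indices): (9)*w = 9 - \frac{36}{5} e_{1}; (e_{1})*w = \frac{4}{5} + e_{1}.
Sum: \frac{49}{5} - \frac{31}{5} e_{1}; translating back through the correspondence:
Answer: \frac{49}{5} - \frac{31}{5}i


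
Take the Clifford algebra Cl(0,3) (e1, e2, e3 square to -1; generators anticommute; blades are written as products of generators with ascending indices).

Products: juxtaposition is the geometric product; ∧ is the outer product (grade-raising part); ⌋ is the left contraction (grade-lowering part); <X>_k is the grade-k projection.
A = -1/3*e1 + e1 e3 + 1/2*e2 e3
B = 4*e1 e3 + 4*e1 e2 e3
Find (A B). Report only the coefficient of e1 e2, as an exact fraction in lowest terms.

step 1: -4 - 2*e1 + 4*e2 + 4/3*e3 - 2*e1 e2 + 4/3*e2 e3
Answer: -2


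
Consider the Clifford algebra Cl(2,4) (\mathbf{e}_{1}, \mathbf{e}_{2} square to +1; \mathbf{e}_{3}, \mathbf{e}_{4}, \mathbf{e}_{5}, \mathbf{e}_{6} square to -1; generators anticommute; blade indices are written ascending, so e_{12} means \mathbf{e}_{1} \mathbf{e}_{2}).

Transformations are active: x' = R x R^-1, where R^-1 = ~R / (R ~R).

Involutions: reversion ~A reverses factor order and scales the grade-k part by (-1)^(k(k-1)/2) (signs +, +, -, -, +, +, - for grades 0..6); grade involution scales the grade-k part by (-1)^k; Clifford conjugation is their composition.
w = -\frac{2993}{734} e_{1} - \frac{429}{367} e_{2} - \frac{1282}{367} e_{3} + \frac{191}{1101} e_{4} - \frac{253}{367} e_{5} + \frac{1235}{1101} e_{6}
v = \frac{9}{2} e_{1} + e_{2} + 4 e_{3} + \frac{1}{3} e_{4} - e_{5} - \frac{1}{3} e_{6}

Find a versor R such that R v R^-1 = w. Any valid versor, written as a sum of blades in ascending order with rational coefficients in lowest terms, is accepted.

Why this works: both vectors square to \frac{145}{36}, so q(v) = q(w) and R = v + w = \frac{155}{367} e_{1} - \frac{62}{367} e_{2} + \frac{186}{367} e_{3} + \frac{186}{367} e_{4} - \frac{620}{367} e_{5} + \frac{868}{1101} e_{6} carries v to w — its own direction survives, the complement (v - w)/2 flips.
Answer: \frac{155}{367} e_{1} - \frac{62}{367} e_{2} + \frac{186}{367} e_{3} + \frac{186}{367} e_{4} - \frac{620}{367} e_{5} + \frac{868}{1101} e_{6}


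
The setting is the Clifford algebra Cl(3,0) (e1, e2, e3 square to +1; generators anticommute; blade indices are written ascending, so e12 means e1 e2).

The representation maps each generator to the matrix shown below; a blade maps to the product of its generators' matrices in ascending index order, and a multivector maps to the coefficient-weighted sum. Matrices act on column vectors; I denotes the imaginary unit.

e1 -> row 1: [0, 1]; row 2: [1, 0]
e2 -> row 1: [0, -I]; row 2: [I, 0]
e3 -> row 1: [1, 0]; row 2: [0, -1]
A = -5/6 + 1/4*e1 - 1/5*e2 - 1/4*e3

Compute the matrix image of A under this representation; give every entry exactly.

M = (-5/6)*1 + (1/4)*rho(e1) + (-1/5)*rho(e2) + (-1/4)*rho(e3), summed entrywise (1 is the identity matrix):
Answer: row 1: [-13/12, 1/4 + I/5]; row 2: [1/4 - I/5, -7/12]


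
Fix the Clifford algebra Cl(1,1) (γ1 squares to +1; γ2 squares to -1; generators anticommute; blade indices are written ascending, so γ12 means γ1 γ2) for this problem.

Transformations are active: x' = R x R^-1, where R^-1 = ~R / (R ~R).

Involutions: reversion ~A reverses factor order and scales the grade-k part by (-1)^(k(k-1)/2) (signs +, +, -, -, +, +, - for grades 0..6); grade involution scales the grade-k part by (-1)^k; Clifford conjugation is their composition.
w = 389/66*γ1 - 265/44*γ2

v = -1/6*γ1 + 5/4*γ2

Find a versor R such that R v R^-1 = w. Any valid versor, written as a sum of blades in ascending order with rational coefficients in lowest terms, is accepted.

Since q(v) = q(w) = -221/144, the sum R = v + w = 63/11*γ1 - 105/22*γ2 does the job whenever invertible.
Answer: 63/11*γ1 - 105/22*γ2


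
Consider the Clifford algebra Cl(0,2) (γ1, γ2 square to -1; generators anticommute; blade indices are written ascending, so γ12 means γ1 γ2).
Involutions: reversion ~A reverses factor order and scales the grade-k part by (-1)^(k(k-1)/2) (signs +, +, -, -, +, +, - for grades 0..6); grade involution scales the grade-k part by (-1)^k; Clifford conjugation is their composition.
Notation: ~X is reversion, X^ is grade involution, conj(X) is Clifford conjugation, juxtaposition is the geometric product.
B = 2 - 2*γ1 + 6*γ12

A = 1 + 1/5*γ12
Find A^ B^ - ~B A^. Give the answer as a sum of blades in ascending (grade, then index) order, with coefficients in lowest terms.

first term: 4/5 + 2*γ1 + 2/5*γ2 + 32/5*γ12
second term: 16/5 - 2*γ1 + 2/5*γ2 - 28/5*γ12
Answer: -12/5 + 4*γ1 + 12*γ12


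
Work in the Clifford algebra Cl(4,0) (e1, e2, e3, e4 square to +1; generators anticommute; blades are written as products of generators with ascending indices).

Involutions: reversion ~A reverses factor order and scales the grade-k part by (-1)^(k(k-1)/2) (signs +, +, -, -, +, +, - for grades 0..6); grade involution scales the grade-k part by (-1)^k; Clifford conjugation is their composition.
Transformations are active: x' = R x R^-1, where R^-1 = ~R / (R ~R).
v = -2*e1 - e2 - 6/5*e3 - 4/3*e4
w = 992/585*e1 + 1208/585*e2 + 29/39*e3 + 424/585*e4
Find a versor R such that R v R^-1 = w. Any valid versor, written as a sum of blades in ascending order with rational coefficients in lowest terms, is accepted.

Take R = v + w = -178/585*e1 + 623/585*e2 - 89/195*e3 - 356/585*e4. Because q(v) = q(w) = 1849/225, conjugation by R sends v exactly to w.
Answer: -178/585*e1 + 623/585*e2 - 89/195*e3 - 356/585*e4


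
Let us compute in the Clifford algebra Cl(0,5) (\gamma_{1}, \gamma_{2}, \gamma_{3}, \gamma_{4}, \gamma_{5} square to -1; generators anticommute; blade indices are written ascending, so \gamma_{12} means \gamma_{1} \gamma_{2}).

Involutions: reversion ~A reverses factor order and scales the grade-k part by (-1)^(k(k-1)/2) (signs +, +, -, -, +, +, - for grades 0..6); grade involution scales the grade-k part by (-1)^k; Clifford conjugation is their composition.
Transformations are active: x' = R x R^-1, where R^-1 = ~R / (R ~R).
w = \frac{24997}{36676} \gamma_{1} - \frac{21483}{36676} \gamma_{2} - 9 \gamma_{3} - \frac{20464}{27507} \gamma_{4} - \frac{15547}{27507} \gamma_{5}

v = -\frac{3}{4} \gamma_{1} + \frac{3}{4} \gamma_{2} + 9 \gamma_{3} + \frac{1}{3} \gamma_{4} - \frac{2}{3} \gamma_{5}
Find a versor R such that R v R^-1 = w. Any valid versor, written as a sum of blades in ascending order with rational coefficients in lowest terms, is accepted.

Construction: equal norms (both -\frac{5953}{72}) license R = v + w = -\frac{1255}{18338} \gamma_{1} + \frac{1506}{9169} \gamma_{2} - \frac{3765}{9169} \gamma_{4} - \frac{11295}{9169} \gamma_{5} — nothing changes along that direction, while (v - w)/2 changes sign, so v maps onto w.
Answer: -\frac{1255}{18338} \gamma_{1} + \frac{1506}{9169} \gamma_{2} - \frac{3765}{9169} \gamma_{4} - \frac{11295}{9169} \gamma_{5}


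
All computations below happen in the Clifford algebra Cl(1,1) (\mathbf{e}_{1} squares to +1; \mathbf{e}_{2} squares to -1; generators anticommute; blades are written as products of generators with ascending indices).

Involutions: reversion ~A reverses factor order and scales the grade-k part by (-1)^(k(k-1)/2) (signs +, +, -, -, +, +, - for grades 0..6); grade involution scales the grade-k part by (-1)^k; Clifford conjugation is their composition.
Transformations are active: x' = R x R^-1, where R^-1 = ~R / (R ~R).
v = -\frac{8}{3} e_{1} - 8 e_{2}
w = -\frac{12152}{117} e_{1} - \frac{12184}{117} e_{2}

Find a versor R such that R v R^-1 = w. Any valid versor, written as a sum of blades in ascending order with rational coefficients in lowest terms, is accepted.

Take R = v + w = -\frac{12464}{117} e_{1} - \frac{13120}{117} e_{2}. Because q(v) = q(w) = -\frac{512}{9}, conjugation by R sends v exactly to w.
Answer: -\frac{12464}{117} e_{1} - \frac{13120}{117} e_{2}


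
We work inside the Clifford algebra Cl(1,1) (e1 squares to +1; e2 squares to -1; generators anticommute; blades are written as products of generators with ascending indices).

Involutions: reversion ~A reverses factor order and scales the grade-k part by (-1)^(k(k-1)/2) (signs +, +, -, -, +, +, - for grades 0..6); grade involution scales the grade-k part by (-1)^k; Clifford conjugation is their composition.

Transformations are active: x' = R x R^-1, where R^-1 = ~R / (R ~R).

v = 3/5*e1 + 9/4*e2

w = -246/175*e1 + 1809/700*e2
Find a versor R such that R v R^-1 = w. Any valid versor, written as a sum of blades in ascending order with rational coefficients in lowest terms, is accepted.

Equal squares first: v^2 = w^2 = -1881/400. Then v + w = -141/175*e1 + 846/175*e2 is a versor taking v to w, provided it is invertible.
Answer: -141/175*e1 + 846/175*e2


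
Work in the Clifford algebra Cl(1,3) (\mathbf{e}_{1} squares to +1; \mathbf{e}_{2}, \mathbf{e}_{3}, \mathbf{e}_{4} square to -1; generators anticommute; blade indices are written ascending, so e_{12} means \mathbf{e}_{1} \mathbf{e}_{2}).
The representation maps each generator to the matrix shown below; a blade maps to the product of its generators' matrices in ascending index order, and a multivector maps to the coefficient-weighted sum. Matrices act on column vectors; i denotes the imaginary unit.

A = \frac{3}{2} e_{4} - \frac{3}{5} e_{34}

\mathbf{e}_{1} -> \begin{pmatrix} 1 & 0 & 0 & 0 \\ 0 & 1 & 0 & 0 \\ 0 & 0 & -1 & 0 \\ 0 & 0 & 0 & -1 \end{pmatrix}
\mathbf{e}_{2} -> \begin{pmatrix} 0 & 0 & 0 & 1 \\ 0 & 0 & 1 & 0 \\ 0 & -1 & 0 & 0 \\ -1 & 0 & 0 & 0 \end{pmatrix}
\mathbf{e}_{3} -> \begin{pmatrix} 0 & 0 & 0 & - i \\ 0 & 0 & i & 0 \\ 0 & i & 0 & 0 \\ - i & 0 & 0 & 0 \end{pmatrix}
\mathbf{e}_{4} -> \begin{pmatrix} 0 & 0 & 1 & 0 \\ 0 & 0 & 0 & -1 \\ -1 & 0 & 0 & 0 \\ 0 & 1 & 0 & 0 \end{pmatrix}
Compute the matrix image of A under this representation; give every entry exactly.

Bivector images (products of the table entries): rho(e_{34}) = rho(\mathbf{e}_{3})rho(\mathbf{e}_{4}) = \begin{pmatrix} 0 & - i & 0 & 0 \\ - i & 0 & 0 & 0 \\ 0 & 0 & 0 & - i \\ 0 & 0 & - i & 0 \end{pmatrix}.
M = (\frac{3}{2})*rho(e_{4}) + (-\frac{3}{5})*rho(e_{34}), summed entrywise:
Answer: \begin{pmatrix} 0 & \frac{3 i}{5} & \frac{3}{2} & 0 \\ \frac{3 i}{5} & 0 & 0 & - \frac{3}{2} \\ - \frac{3}{2} & 0 & 0 & \frac{3 i}{5} \\ 0 & \frac{3}{2} & \frac{3 i}{5} & 0 \end{pmatrix}


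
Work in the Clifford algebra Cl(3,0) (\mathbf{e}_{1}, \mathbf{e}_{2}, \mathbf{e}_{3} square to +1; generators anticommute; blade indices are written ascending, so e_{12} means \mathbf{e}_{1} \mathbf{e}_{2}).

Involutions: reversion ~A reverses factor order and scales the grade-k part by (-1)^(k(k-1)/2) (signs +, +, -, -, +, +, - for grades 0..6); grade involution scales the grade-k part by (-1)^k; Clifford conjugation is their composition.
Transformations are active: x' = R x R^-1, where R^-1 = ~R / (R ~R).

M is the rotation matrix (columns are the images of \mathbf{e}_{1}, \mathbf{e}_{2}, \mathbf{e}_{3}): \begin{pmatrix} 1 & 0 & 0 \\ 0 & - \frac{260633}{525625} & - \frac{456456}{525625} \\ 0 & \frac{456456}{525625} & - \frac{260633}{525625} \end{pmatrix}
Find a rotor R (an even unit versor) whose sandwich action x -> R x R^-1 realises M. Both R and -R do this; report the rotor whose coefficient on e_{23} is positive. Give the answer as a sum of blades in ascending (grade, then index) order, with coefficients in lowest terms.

Method: write R = a + b12*e_{12} + b13*e_{13} + b23*e_{23} with a^2 + b12^2 + b13^2 + b23^2 = 1 (so R^-1 = ~R). Expanding the columns R e_j ~R gives tr M = 4a^2 - 1 and, from the antisymmetric part, M21 - M12 = -4a*b12, M13 - M31 = 4a*b13, M32 - M23 = -4a*b23.
Here tr M = \frac{4359}{525625}, so a^2 = (1 + tr M)/4 = \frac{132496}{525625} and a = ±\frac{364}{725}. Taking a = \frac{364}{725}: M21 - M12 = 0, M13 - M31 = 0, M32 - M23 = \frac{912912}{525625}, giving b12 = 0, b13 = 0, b23 = -\frac{627}{725}, i.e. R = \frac{364}{725} - \frac{627}{725} e_{23}.
Its e_{23} coefficient is negative, so report the other preimage -R.
Answer: -\frac{364}{725} + \frac{627}{725} e_{23}. Why the constraint matters: R and -R act identically through the sandwich — M has trace \frac{4359}{525625} either way — so only the sign condition on e_{23} picks one of the two preimages.


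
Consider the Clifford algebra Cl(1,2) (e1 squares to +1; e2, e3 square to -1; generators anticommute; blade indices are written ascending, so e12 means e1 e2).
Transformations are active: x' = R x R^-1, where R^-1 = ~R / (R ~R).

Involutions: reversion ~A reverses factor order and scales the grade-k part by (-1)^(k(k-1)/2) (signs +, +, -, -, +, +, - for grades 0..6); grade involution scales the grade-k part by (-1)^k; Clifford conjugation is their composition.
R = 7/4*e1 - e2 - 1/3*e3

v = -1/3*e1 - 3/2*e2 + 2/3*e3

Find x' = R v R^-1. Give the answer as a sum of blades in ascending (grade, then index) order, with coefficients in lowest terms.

~R = 7/4*e1 - e2 - 1/3*e3, and R ~R = 281/144, so R^-1 = ~R / (281/144).
R v = -67/36 - 71/24*e12 + 19/18*e13 - 7/6*e23
Answer: -2533/843*e1 + 1915/562*e2 - 26/843*e3


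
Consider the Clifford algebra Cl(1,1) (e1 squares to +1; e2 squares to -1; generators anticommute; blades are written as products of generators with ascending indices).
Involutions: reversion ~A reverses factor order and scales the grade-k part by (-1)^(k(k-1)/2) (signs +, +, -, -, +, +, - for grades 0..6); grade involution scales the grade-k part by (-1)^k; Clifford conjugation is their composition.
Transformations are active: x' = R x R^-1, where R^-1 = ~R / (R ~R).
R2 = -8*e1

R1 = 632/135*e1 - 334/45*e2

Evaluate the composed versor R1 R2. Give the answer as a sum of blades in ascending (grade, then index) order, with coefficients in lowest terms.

Distribute over the terms of R2 (each basis-blade product reordered to ascending indices, repeated generators contracted through their squares):
R1 (-8*e1) = -5056/135 - 2672/45*e1 e2
Answer: -5056/135 - 2672/45*e1 e2


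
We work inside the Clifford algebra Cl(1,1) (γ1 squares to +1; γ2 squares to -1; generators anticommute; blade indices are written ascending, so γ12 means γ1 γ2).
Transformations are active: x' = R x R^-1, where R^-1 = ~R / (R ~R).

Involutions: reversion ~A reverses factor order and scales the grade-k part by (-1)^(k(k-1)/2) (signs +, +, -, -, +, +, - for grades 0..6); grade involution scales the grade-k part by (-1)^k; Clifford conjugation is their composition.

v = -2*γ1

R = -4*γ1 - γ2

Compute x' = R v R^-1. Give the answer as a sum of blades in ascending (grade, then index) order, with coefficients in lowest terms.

~R = -4*γ1 - γ2, and R ~R = 15, so R^-1 = ~R / (15).
R v = 8 - 2*γ12
Answer: -34/15*γ1 - 16/15*γ2


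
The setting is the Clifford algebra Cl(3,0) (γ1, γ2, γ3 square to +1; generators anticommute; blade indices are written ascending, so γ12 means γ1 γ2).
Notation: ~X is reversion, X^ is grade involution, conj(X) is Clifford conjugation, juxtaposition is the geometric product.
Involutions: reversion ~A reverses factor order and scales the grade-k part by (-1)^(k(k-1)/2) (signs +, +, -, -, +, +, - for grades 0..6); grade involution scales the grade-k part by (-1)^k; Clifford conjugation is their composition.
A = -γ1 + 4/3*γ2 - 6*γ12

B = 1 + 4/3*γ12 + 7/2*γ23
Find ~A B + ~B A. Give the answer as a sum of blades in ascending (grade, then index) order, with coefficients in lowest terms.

first term: -8 - 25/9*γ1 + 14/3*γ3 + 6*γ12 + 21*γ13 - 7/2*γ123
second term: -8 - 25/9*γ1 + 14/3*γ3 - 6*γ12 - 21*γ13 + 7/2*γ123
Answer: -16 - 50/9*γ1 + 28/3*γ3


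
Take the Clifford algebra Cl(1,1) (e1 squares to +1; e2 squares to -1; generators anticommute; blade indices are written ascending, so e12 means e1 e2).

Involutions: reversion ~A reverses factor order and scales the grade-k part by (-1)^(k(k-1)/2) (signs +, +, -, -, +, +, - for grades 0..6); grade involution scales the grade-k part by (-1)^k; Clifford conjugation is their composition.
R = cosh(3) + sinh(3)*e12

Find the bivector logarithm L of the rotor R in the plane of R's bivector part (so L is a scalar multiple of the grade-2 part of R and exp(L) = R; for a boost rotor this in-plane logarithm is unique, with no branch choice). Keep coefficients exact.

The scalar part of R is cosh(3), which determines |rapidity| via cosh; the sign lives in the bivector part, and pairing them (bivector part over sinh of the rapidity = the plane) gives the unique in-plane L = rapidity * plane.
Concretely: cosh(rapidity) = cosh(3) gives rapidity = ±3, and since rapidity/sinh(rapidity) is even the sign is immaterial: L = (rapidity/sinh(rapidity)) * <R>_2 = (3/sinh(3)) * <R>_2.
Answer: 3*e12


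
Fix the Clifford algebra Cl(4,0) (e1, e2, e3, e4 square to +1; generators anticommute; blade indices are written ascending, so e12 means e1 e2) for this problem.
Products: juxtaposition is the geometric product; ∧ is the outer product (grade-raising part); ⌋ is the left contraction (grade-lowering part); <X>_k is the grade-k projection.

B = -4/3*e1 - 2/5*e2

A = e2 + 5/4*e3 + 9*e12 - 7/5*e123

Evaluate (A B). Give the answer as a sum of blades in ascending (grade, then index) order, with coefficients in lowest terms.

step 1: -2/5 - 18/5*e1 + 12*e2 + 4/3*e12 + 83/75*e13 + 71/30*e23
Answer: -2/5 - 18/5*e1 + 12*e2 + 4/3*e12 + 83/75*e13 + 71/30*e23


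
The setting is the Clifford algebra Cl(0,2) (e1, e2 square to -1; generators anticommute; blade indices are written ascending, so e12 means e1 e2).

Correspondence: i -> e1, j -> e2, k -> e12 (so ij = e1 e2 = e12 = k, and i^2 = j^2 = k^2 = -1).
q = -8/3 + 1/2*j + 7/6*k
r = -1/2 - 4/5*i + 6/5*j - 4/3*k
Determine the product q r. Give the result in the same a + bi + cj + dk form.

In blades: q = -8/3 + 1/2*e2 + 7/6*e12, r = -1/2 - 4/5*e1 + 6/5*e2 - 4/3*e12.
Distribute q over r term by term (generator squares from the signature, products reordered to ascending indices): (-8/3)*r = 4/3 + 32/15*e1 - 16/5*e2 + 32/9*e12; (1/2*e2)*r = -3/5 - 2/3*e1 - 1/4*e2 + 2/5*e12; (7/6*e12)*r = 14/9 - 7/5*e1 - 14/15*e2 - 7/12*e12.
Sum: 103/45 + 1/15*e1 - 263/60*e2 + 607/180*e12; translating back through the correspondence:
Answer: 103/45 + 1/15*i - 263/60*j + 607/180*k


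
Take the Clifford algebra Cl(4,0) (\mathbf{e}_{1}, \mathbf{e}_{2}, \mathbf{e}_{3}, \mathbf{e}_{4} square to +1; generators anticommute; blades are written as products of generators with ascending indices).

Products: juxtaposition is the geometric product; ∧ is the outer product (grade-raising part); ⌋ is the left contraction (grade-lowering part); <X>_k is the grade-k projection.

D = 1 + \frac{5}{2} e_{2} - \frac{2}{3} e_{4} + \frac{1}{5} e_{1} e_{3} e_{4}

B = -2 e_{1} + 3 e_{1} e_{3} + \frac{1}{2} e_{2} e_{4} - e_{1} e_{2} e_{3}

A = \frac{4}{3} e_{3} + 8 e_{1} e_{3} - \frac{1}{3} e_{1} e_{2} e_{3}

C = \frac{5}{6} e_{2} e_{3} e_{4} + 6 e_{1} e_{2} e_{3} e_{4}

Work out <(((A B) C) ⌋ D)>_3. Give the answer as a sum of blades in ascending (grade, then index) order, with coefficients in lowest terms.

step 1: -\frac{73}{3} - 4 e_{1} - 9 e_{2} + 16 e_{3} - \frac{4}{3} e_{1} e_{2} + \frac{8}{3} e_{1} e_{3} + \frac{2}{3} e_{2} e_{3} + \frac{1}{6} e_{1} e_{3} e_{4} - \frac{2}{3} e_{2} e_{3} e_{4} - 4 e_{1} e_{2} e_{3} e_{4}
step 2: -\frac{211}{9} - \frac{2}{3} e_{1} - e_{2} - \frac{5}{9} e_{4} - \frac{5}{36} e_{1} e_{2} - 4 e_{1} e_{4} + \frac{8}{3} e_{2} e_{4} + \frac{1}{2} e_{3} e_{4} + \frac{844}{9} e_{1} e_{2} e_{4} + \frac{476}{9} e_{1} e_{3} e_{4} - \frac{797}{18} e_{2} e_{3} e_{4} - \frac{448}{3} e_{1} e_{2} e_{3} e_{4}
step 3: -\frac{9761}{270} - \frac{1}{10} e_{1} - \frac{1055}{18} e_{2} - \frac{4}{5} e_{3} + \frac{422}{27} e_{4} - \frac{1}{9} e_{1} e_{3} - \frac{2}{15} e_{3} e_{4} - \frac{211}{45} e_{1} e_{3} e_{4}
step 4: -\frac{211}{45} e_{1} e_{3} e_{4}
Answer: -\frac{211}{45} e_{1} e_{3} e_{4}


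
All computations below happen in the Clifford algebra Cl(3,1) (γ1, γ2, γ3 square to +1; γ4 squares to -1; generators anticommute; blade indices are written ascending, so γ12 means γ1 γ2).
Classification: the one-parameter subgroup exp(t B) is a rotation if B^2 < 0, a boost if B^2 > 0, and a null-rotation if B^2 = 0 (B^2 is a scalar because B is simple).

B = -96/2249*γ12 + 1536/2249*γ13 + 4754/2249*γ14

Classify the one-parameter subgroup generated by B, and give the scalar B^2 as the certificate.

B^2 term by term: the squares give (-96/2249)^2*(γ12)^2 + (1536/2249)^2*(γ13)^2 + (4754/2249)^2*(γ14)^2 = 9216/5058001*(-1) + 2359296/5058001*(-1) + 22600516/5058001*(+1) = 4 (each basis 2-blade squares to minus the product of its generators' squares); cross terms between blades sharing an index anticommute and cancel. So B^2 = 4.
Answer: boost, certificate B^2 = 4. The class reads off the invariant scalar 4 directly.


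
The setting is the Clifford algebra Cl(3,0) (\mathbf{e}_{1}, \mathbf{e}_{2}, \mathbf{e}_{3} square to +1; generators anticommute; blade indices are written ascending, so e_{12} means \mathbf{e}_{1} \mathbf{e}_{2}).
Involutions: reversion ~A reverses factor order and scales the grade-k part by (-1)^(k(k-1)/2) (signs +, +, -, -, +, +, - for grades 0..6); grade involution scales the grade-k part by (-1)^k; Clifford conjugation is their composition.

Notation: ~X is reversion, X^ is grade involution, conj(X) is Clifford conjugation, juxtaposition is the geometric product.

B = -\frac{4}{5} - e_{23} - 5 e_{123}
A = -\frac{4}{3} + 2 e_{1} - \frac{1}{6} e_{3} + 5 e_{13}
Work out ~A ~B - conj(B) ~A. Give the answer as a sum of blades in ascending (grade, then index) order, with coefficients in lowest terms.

first term: \frac{16}{15} - \frac{8}{5} e_{1} - \frac{149}{6} e_{2} + \frac{2}{15} e_{3} + \frac{25}{6} e_{12} + 4 e_{13} + \frac{26}{3} e_{23} - \frac{14}{3} e_{123}
second term: \frac{16}{15} - \frac{8}{5} e_{1} + \frac{149}{6} e_{2} + \frac{2}{15} e_{3} - \frac{25}{6} e_{12} + 4 e_{13} - \frac{34}{3} e_{23} + \frac{26}{3} e_{123}
Answer: -\frac{149}{3} e_{2} + \frac{25}{3} e_{12} + 20 e_{23} - \frac{40}{3} e_{123}


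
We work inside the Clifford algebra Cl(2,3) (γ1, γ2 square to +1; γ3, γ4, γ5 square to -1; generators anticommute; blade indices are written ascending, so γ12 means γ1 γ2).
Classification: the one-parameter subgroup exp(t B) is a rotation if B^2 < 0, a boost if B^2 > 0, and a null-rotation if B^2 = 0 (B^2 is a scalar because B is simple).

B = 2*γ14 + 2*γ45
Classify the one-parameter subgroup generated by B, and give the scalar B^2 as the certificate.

B^2 term by term: the squares give (2)^2*(γ14)^2 + (2)^2*(γ45)^2 = 4*(+1) + 4*(-1) = 0 (each basis 2-blade squares to minus the product of its generators' squares); cross terms between blades sharing an index anticommute and cancel. So B^2 = 0.
Answer: null-rotation, certificate B^2 = 0. No conjugation can change B^2 = 0; the sign gives the class.


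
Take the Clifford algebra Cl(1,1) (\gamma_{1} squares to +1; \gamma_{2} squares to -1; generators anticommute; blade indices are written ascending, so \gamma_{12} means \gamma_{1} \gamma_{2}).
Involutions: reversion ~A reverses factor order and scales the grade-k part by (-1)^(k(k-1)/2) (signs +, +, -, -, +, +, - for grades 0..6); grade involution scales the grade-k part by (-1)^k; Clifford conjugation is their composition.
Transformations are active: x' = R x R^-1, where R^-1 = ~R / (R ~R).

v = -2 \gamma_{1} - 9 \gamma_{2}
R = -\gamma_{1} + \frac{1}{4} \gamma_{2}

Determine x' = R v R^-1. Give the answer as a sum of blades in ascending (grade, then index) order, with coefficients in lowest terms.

~R = -\gamma_{1} + \frac{1}{4} \gamma_{2}, and R ~R = \frac{15}{16}, so R^-1 = ~R / (\frac{15}{16}).
R v = \frac{17}{4} + \frac{19}{2} \gamma_{12}
Answer: -\frac{106}{15} \gamma_{1} + \frac{169}{15} \gamma_{2}


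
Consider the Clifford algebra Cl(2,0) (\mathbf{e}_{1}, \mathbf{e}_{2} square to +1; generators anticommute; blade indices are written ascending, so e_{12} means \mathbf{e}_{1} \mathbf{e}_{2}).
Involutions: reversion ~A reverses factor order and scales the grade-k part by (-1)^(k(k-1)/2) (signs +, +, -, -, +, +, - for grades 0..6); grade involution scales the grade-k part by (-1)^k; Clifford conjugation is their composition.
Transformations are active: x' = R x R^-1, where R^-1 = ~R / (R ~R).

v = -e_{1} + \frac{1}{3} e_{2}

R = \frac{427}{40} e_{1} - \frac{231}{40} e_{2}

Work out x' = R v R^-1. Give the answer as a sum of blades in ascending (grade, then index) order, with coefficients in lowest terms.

~R = \frac{427}{40} e_{1} - \frac{231}{40} e_{2}, and R ~R = \frac{23569}{160}, so R^-1 = ~R / (\frac{23569}{160}).
R v = -\frac{63}{5} - \frac{133}{60} e_{12}
Answer: -\frac{1987}{2405} e_{1} + \frac{4723}{7215} e_{2}


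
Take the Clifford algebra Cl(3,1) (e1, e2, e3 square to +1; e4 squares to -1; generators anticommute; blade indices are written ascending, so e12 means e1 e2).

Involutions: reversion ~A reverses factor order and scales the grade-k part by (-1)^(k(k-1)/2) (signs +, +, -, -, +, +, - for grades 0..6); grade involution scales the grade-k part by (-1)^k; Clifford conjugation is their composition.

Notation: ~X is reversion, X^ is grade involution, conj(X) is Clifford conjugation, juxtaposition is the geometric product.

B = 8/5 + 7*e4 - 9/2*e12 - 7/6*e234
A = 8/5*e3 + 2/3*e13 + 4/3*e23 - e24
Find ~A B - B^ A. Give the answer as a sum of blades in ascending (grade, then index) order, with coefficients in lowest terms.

first term: -7*e2 + 559/150*e3 - 14/9*e4 - 106/15*e13 + 9/2*e14 + 13/15*e23 + 52/15*e24 + 56/5*e34 - 36/5*e123 - 7/9*e124 - 14/3*e134 - 28/3*e234
second term: 7*e2 + 559/150*e3 - 14/9*e4 - 74/15*e13 + 9/2*e14 + 77/15*e23 - 52/15*e24 + 56/5*e34 - 36/5*e123 + 7/9*e124 - 14/3*e134 - 28/3*e234
Answer: -14*e2 - 32/15*e13 - 64/15*e23 + 104/15*e24 - 14/9*e124


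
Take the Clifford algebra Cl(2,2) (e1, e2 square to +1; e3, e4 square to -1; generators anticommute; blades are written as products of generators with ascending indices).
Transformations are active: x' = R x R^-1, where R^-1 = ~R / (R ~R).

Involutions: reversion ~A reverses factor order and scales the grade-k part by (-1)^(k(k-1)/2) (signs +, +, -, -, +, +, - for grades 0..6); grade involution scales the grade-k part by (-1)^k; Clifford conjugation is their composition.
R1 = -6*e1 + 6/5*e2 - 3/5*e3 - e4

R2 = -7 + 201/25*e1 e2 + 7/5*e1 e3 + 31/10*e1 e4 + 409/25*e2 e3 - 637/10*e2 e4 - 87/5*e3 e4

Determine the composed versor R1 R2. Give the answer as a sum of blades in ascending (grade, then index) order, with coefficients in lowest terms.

Distribute over the terms of R1 (each basis-blade product reordered to ascending indices, repeated generators contracted through their squares):
(-6*e1) R2 = 42*e1 - 1206/25*e2 - 42/5*e3 - 93/5*e4 - 2454/25*e1 e2 e3 + 1911/5*e1 e2 e4 + 522/5*e1 e3 e4
(6/5*e2) R2 = -1206/125*e1 - 42/5*e2 + 2454/125*e3 - 1911/25*e4 - 42/25*e1 e2 e3 - 93/25*e1 e2 e4 - 522/25*e2 e3 e4
(-3/5*e3) R2 = -21/25*e1 - 1227/125*e2 + 21/5*e3 - 261/25*e4 - 603/125*e1 e2 e3 + 93/50*e1 e3 e4 - 1911/50*e2 e3 e4
(-e4) R2 = -31/10*e1 + 637/10*e2 + 87/5*e3 + 7*e4 - 201/25*e1 e2 e4 - 7/5*e1 e3 e4 - 409/25*e2 e3 e4
Summing the partial products and collecting blades:
Answer: 7103/250*e1 - 689/250*e2 + 4104/125*e3 - 2462/25*e4 - 13083/125*e1 e2 e3 + 9261/25*e1 e2 e4 + 5243/50*e1 e3 e4 - 3773/50*e2 e3 e4


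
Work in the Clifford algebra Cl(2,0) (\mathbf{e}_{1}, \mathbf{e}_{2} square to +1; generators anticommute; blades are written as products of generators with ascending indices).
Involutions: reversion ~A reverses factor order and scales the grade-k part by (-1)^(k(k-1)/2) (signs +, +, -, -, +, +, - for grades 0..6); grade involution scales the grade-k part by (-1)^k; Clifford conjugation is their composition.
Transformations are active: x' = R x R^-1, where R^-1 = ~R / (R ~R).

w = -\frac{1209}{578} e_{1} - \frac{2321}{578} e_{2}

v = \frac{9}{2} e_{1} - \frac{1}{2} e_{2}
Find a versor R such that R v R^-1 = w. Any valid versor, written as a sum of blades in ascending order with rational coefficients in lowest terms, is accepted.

The midline construction: v and w both square to \frac{41}{2}, so reflecting in their sum \frac{696}{289} e_{1} - \frac{1305}{289} e_{2} exchanges them.
Answer: \frac{696}{289} e_{1} - \frac{1305}{289} e_{2}


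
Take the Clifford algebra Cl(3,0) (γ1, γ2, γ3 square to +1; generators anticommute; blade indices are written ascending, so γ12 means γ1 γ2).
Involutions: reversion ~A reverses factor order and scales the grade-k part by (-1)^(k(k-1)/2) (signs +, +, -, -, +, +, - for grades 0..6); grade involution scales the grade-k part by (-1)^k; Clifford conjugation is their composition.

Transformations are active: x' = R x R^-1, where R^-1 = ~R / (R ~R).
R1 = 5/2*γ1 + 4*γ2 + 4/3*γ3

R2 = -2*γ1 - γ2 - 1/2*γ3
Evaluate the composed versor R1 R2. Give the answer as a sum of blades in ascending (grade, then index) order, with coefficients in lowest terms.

Distribute over the terms of R1 (each basis-blade product reordered to ascending indices, repeated generators contracted through their squares):
(5/2*γ1) R2 = -5 - 5/2*γ12 - 5/4*γ13
(4*γ2) R2 = -4 + 8*γ12 - 2*γ23
(4/3*γ3) R2 = -2/3 + 8/3*γ13 + 4/3*γ23
Summing the partial products and collecting blades:
Answer: -29/3 + 11/2*γ12 + 17/12*γ13 - 2/3*γ23


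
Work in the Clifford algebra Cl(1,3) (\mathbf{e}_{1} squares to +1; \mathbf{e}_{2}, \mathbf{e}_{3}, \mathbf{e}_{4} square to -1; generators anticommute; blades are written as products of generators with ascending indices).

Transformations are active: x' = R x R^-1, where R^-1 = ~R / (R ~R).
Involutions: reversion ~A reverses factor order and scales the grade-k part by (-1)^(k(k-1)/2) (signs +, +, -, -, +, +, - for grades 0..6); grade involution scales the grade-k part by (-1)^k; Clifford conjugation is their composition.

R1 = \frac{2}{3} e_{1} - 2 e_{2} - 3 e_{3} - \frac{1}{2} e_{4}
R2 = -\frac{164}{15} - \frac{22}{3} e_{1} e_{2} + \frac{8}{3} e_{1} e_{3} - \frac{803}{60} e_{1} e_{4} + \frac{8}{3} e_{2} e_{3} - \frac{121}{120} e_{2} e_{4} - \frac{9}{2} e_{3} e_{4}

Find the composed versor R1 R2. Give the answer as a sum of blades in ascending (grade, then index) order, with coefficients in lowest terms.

Distribute over the terms of R1 (each basis-blade product reordered to ascending indices, repeated generators contracted through their squares):
(\frac{2}{3} e_{1}) R2 = -\frac{328}{45} e_{1} - \frac{44}{9} e_{2} + \frac{16}{9} e_{3} - \frac{803}{90} e_{4} + \frac{16}{9} e_{1} e_{2} e_{3} - \frac{121}{180} e_{1} e_{2} e_{4} - 3 e_{1} e_{3} e_{4}
(-2 e_{2}) R2 = \frac{44}{3} e_{1} + \frac{328}{15} e_{2} + \frac{16}{3} e_{3} - \frac{121}{60} e_{4} + \frac{16}{3} e_{1} e_{2} e_{3} - \frac{803}{30} e_{1} e_{2} e_{4} + 9 e_{2} e_{3} e_{4}
(-3 e_{3}) R2 = -8 e_{1} - 8 e_{2} + \frac{164}{5} e_{3} - \frac{27}{2} e_{4} + 22 e_{1} e_{2} e_{3} - \frac{803}{20} e_{1} e_{3} e_{4} - \frac{121}{40} e_{2} e_{3} e_{4}
(-\frac{1}{2} e_{4}) R2 = \frac{803}{120} e_{1} + \frac{121}{240} e_{2} + \frac{9}{4} e_{3} + \frac{82}{15} e_{4} + \frac{11}{3} e_{1} e_{2} e_{4} - \frac{4}{3} e_{1} e_{3} e_{4} - \frac{4}{3} e_{2} e_{3} e_{4}
Summing the partial products and collecting blades:
Answer: \frac{437}{72} e_{1} + \frac{6827}{720} e_{2} + \frac{7589}{180} e_{3} - \frac{683}{36} e_{4} + \frac{262}{9} e_{1} e_{2} e_{3} - \frac{4279}{180} e_{1} e_{2} e_{4} - \frac{2669}{60} e_{1} e_{3} e_{4} + \frac{557}{120} e_{2} e_{3} e_{4}


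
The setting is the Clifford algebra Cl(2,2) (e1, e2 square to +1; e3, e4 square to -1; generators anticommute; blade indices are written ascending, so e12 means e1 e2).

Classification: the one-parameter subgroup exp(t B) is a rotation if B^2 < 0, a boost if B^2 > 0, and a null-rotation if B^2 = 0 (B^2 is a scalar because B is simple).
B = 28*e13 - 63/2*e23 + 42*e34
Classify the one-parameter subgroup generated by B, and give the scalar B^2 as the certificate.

B^2 term by term: the squares give (28)^2*(e13)^2 + (-63/2)^2*(e23)^2 + (42)^2*(e34)^2 = 784*(+1) + 3969/4*(+1) + 1764*(-1) = 49/4 (each basis 2-blade squares to minus the product of its generators' squares); cross terms between blades sharing an index anticommute and cancel. So B^2 = 49/4.
Answer: boost, certificate B^2 = 49/4. Key observation: B^2 = 49/4 is a conjugation invariant, so its sign decides the class regardless of the surface form of B.


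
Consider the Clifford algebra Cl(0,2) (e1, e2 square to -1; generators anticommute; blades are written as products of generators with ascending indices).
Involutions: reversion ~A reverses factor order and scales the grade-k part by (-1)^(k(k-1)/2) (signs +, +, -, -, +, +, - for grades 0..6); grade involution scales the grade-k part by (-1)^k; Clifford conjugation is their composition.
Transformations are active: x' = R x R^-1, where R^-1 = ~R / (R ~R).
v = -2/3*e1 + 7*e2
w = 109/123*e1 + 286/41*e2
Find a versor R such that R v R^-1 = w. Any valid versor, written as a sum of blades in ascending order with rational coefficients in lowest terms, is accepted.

Take R = v + w = 9/41*e1 + 573/41*e2. Because q(v) = q(w) = -445/9, conjugation by R sends v exactly to w.
Answer: 9/41*e1 + 573/41*e2


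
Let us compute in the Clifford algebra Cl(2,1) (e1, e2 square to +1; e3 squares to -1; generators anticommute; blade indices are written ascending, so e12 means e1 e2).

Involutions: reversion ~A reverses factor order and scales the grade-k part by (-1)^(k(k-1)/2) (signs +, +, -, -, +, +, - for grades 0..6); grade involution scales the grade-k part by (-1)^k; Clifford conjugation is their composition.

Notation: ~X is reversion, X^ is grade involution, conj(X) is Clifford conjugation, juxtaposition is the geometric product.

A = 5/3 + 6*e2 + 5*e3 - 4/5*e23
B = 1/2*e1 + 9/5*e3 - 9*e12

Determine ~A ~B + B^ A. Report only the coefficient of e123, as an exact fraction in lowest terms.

first term: -9 - 319/6*e1 - 36/25*e2 + 3*e3 + 12*e12 - 97/10*e13 + 54/5*e23 + 227/5*e123
second term: 9 - 329/6*e1 + 36/25*e2 - 3*e3 - 18*e12 + 47/10*e13 + 54/5*e23 - 223/5*e123
Answer: 4/5


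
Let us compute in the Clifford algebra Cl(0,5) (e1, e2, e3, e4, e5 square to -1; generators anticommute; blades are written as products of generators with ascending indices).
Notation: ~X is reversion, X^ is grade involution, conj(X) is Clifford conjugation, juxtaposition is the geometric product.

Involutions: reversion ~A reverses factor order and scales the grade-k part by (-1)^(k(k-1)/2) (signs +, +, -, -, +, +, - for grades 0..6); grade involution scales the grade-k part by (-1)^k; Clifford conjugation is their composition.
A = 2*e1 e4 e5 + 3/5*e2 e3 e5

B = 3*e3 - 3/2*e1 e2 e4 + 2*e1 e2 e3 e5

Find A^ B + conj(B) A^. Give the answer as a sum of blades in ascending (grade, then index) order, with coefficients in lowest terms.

first term: 6/5*e1 - 24/5*e2 e5 - 4*e2 e3 e4 - 69/10*e1 e3 e4 e5
second term: -6/5*e1 + 24/5*e2 e5 - 4*e2 e3 e4 - 69/10*e1 e3 e4 e5
Answer: -8*e2 e3 e4 - 69/5*e1 e3 e4 e5


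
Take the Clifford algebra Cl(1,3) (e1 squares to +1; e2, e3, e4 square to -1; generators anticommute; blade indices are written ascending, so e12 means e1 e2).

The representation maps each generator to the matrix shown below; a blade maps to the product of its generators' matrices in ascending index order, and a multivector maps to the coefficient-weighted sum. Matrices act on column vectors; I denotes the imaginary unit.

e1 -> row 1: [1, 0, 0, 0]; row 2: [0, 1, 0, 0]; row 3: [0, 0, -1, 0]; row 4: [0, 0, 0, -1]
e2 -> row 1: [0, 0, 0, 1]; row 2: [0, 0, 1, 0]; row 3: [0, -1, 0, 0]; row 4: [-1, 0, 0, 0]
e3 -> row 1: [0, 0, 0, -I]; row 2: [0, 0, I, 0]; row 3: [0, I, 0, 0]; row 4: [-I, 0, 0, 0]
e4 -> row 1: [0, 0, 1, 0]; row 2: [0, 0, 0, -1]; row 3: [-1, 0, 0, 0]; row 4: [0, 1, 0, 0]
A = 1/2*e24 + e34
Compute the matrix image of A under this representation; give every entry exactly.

Bivector images (products of the table entries): rho(e24) = rho(e2)rho(e4) = row 1: [0, 1, 0, 0]; row 2: [-1, 0, 0, 0]; row 3: [0, 0, 0, 1]; row 4: [0, 0, -1, 0]; rho(e34) = rho(e3)rho(e4) = row 1: [0, -I, 0, 0]; row 2: [-I, 0, 0, 0]; row 3: [0, 0, 0, -I]; row 4: [0, 0, -I, 0].
M = (1/2)*rho(e24) + (1)*rho(e34), summed entrywise:
Answer: row 1: [0, 1/2 - I, 0, 0]; row 2: [-1/2 - I, 0, 0, 0]; row 3: [0, 0, 0, 1/2 - I]; row 4: [0, 0, -1/2 - I, 0]


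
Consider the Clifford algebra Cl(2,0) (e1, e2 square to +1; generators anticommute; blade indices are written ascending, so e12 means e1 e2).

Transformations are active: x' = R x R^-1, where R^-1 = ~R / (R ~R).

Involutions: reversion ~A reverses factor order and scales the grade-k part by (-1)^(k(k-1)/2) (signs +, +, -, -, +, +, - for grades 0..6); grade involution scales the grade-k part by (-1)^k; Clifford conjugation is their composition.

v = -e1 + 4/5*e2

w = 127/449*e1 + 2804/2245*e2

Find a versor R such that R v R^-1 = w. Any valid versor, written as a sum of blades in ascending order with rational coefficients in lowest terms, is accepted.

Here q(v) = q(w) = 41/25; the classical choice R = v + w = -322/449*e1 + 920/449*e2 then realises v -> w under the sandwich.
Answer: -322/449*e1 + 920/449*e2
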